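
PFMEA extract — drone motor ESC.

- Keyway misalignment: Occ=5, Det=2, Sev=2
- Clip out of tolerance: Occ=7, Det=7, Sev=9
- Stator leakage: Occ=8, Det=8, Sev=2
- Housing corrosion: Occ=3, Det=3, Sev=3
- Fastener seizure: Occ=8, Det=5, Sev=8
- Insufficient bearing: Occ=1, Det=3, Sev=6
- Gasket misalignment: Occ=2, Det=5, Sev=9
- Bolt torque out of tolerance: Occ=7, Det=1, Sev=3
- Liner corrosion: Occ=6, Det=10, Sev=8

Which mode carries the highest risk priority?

RPN = Severity × Occurrence × Detection:
  Keyway misalignment: 2 × 5 × 2 = 20
  Clip out of tolerance: 9 × 7 × 7 = 441
  Stator leakage: 2 × 8 × 8 = 128
  Housing corrosion: 3 × 3 × 3 = 27
  Fastener seizure: 8 × 8 × 5 = 320
  Insufficient bearing: 6 × 1 × 3 = 18
  Gasket misalignment: 9 × 2 × 5 = 90
  Bolt torque out of tolerance: 3 × 7 × 1 = 21
  Liner corrosion: 8 × 6 × 10 = 480
Highest RPN is 480 → Liner corrosion.

Liner corrosion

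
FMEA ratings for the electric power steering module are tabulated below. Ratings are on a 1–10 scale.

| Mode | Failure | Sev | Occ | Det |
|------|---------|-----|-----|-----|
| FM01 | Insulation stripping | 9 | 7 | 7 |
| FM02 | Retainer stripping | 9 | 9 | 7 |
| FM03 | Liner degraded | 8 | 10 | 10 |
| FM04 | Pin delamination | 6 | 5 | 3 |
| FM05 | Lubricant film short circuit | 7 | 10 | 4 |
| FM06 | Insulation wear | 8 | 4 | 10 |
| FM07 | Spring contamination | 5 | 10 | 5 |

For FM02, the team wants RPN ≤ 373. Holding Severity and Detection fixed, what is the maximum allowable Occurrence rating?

5

FM02: S=9, O=9, D=7 → current RPN = 567.
Fixed product = 63. Need 63 × O ≤ 373, so O ≤ 373/63 = 5.92.
Maximum integer Occurrence rating = 5 (gives RPN 315; O=6 would give 378 > 373).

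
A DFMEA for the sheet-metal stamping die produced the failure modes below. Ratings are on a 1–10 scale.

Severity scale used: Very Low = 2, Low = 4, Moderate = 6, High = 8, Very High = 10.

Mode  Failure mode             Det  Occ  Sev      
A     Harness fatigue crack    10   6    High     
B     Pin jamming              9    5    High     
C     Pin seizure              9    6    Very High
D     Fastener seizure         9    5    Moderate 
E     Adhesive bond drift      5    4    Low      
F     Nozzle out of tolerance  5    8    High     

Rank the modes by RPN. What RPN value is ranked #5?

RPN = Severity × Occurrence × Detection:
  A: 8 × 6 × 10 = 480
  B: 8 × 5 × 9 = 360
  C: 10 × 6 × 9 = 540
  D: 6 × 5 × 9 = 270
  E: 4 × 4 × 5 = 80
  F: 8 × 8 × 5 = 320
Sorted descending: 540, 480, 360, 320, 270, 80.
The fifth-highest RPN is 270 (D).

270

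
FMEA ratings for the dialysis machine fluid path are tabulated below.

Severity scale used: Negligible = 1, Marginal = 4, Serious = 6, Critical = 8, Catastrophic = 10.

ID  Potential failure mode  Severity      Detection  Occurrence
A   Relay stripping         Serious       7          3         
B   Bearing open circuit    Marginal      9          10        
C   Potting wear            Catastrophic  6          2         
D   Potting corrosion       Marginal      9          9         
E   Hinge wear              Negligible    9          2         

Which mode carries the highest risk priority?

RPN = Severity × Occurrence × Detection:
  A: 6 × 3 × 7 = 126
  B: 4 × 10 × 9 = 360
  C: 10 × 2 × 6 = 120
  D: 4 × 9 × 9 = 324
  E: 1 × 2 × 9 = 18
Highest RPN is 360 → B.

B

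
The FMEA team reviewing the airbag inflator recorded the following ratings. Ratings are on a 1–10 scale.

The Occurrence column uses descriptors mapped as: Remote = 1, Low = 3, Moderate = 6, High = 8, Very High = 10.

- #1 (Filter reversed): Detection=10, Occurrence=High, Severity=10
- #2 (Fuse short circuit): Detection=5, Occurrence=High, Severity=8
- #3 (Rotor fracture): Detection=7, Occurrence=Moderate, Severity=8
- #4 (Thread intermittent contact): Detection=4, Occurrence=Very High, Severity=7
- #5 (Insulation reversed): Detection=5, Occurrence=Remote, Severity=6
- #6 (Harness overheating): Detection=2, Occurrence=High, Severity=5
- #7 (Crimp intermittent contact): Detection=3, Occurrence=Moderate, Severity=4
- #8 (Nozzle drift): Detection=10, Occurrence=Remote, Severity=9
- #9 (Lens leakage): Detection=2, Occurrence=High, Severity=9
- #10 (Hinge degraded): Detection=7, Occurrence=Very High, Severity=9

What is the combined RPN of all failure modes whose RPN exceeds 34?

2752

RPN = Severity × Occurrence × Detection:
  #1: 10 × 8 × 10 = 800
  #2: 8 × 8 × 5 = 320
  #3: 8 × 6 × 7 = 336
  #4: 7 × 10 × 4 = 280
  #5: 6 × 1 × 5 = 30
  #6: 5 × 8 × 2 = 80
  #7: 4 × 6 × 3 = 72
  #8: 9 × 1 × 10 = 90
  #9: 9 × 8 × 2 = 144
  #10: 9 × 10 × 7 = 630
RPN > 34: #1 (800), #2 (320), #3 (336), #4 (280), #6 (80), #7 (72), #8 (90), #9 (144), #10 (630).
Sum: 800 + 320 + 336 + 280 + 80 + 72 + 90 + 144 + 630 = 2752.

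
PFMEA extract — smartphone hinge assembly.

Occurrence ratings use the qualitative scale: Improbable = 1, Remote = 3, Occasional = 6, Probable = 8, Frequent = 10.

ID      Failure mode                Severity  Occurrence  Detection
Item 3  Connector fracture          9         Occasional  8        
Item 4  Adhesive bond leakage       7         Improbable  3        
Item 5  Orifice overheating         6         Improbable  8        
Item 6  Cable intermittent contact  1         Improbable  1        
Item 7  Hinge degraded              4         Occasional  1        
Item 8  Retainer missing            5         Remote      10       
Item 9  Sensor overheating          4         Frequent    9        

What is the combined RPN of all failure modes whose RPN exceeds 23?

RPN = Severity × Occurrence × Detection:
  Item 3: 9 × 6 × 8 = 432
  Item 4: 7 × 1 × 3 = 21
  Item 5: 6 × 1 × 8 = 48
  Item 6: 1 × 1 × 1 = 1
  Item 7: 4 × 6 × 1 = 24
  Item 8: 5 × 3 × 10 = 150
  Item 9: 4 × 10 × 9 = 360
RPN > 23: Item 3 (432), Item 5 (48), Item 7 (24), Item 8 (150), Item 9 (360).
Sum: 432 + 48 + 24 + 150 + 360 = 1014.

1014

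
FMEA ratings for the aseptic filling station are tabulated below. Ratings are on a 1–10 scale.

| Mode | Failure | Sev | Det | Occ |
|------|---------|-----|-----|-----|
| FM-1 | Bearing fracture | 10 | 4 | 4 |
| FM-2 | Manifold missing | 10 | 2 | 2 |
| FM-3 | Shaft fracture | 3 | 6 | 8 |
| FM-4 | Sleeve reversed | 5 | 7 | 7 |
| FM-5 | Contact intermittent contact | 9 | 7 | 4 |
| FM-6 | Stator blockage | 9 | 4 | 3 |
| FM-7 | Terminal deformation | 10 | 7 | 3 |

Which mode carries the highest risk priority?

RPN = Severity × Occurrence × Detection:
  FM-1: 10 × 4 × 4 = 160
  FM-2: 10 × 2 × 2 = 40
  FM-3: 3 × 8 × 6 = 144
  FM-4: 5 × 7 × 7 = 245
  FM-5: 9 × 4 × 7 = 252
  FM-6: 9 × 3 × 4 = 108
  FM-7: 10 × 3 × 7 = 210
Highest RPN is 252 → FM-5.

FM-5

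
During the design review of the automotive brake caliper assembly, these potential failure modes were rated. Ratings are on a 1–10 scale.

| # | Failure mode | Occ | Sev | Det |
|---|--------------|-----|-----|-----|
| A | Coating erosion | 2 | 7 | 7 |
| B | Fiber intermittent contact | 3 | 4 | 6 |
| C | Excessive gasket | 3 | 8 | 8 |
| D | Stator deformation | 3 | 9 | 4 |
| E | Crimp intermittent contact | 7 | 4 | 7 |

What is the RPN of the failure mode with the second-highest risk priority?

192

RPN = Severity × Occurrence × Detection:
  A: 7 × 2 × 7 = 98
  B: 4 × 3 × 6 = 72
  C: 8 × 3 × 8 = 192
  D: 9 × 3 × 4 = 108
  E: 4 × 7 × 7 = 196
Sorted descending: 196, 192, 108, 98, 72.
The second-highest RPN is 192 (C).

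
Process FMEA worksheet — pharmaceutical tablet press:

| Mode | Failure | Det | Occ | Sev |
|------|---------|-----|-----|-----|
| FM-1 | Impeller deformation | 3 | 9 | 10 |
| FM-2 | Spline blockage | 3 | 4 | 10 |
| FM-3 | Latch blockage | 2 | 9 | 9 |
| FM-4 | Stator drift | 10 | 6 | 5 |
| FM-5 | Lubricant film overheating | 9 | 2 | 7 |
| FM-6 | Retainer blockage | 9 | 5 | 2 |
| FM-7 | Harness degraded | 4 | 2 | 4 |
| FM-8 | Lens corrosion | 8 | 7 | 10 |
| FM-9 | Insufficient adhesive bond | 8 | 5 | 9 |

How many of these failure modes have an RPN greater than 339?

2

RPN = Severity × Occurrence × Detection:
  FM-1: 10 × 9 × 3 = 270
  FM-2: 10 × 4 × 3 = 120
  FM-3: 9 × 9 × 2 = 162
  FM-4: 5 × 6 × 10 = 300
  FM-5: 7 × 2 × 9 = 126
  FM-6: 2 × 5 × 9 = 90
  FM-7: 4 × 2 × 4 = 32
  FM-8: 10 × 7 × 8 = 560
  FM-9: 9 × 5 × 8 = 360
Modes with RPN > 339: FM-8 (560), FM-9 (360) → 2.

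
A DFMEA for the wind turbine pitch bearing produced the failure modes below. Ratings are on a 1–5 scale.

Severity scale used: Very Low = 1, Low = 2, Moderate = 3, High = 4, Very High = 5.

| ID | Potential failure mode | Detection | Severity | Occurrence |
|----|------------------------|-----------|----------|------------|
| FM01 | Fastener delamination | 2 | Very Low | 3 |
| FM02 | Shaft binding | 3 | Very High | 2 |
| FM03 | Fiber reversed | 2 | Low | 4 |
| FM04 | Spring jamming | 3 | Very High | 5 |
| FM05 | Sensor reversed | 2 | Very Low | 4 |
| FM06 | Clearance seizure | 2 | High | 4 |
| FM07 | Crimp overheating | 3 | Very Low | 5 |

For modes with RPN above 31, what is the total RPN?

107

RPN = Severity × Occurrence × Detection:
  FM01: 1 × 3 × 2 = 6
  FM02: 5 × 2 × 3 = 30
  FM03: 2 × 4 × 2 = 16
  FM04: 5 × 5 × 3 = 75
  FM05: 1 × 4 × 2 = 8
  FM06: 4 × 4 × 2 = 32
  FM07: 1 × 5 × 3 = 15
RPN > 31: FM04 (75), FM06 (32).
Sum: 75 + 32 = 107.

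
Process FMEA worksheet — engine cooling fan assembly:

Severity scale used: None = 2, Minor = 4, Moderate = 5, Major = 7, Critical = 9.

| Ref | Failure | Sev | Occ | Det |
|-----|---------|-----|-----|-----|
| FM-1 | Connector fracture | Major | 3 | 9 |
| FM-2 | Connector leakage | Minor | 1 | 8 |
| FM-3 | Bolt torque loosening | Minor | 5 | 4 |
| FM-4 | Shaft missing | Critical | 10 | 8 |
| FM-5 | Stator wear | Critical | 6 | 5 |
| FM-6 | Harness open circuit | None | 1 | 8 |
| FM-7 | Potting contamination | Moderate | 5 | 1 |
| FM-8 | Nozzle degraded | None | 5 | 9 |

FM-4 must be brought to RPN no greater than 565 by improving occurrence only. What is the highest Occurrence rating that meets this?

7

FM-4: S=9, O=10, D=8 → current RPN = 720.
Fixed product = 72. Need 72 × O ≤ 565, so O ≤ 565/72 = 7.85.
Maximum integer Occurrence rating = 7 (gives RPN 504; O=8 would give 576 > 565).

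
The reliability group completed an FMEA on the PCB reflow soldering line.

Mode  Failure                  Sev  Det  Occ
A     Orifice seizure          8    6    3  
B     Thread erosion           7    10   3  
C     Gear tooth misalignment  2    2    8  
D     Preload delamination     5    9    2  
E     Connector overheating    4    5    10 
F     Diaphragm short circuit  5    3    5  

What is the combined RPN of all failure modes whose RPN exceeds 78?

644

RPN = Severity × Occurrence × Detection:
  A: 8 × 3 × 6 = 144
  B: 7 × 3 × 10 = 210
  C: 2 × 8 × 2 = 32
  D: 5 × 2 × 9 = 90
  E: 4 × 10 × 5 = 200
  F: 5 × 5 × 3 = 75
RPN > 78: A (144), B (210), D (90), E (200).
Sum: 144 + 210 + 90 + 200 = 644.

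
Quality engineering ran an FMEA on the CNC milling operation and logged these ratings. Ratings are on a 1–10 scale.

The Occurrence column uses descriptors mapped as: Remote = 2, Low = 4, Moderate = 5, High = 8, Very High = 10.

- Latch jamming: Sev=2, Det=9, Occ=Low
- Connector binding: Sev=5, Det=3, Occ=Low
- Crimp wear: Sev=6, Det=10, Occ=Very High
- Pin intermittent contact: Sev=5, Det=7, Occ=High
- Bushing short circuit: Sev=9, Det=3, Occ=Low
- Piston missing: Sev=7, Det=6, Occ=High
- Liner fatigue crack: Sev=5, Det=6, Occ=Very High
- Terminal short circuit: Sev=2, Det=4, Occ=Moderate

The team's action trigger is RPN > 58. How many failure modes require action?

RPN = Severity × Occurrence × Detection:
  Latch jamming: 2 × 4 × 9 = 72
  Connector binding: 5 × 4 × 3 = 60
  Crimp wear: 6 × 10 × 10 = 600
  Pin intermittent contact: 5 × 8 × 7 = 280
  Bushing short circuit: 9 × 4 × 3 = 108
  Piston missing: 7 × 8 × 6 = 336
  Liner fatigue crack: 5 × 10 × 6 = 300
  Terminal short circuit: 2 × 5 × 4 = 40
Modes with RPN > 58: Latch jamming (72), Connector binding (60), Crimp wear (600), Pin intermittent contact (280), Bushing short circuit (108), Piston missing (336), Liner fatigue crack (300) → 7.

7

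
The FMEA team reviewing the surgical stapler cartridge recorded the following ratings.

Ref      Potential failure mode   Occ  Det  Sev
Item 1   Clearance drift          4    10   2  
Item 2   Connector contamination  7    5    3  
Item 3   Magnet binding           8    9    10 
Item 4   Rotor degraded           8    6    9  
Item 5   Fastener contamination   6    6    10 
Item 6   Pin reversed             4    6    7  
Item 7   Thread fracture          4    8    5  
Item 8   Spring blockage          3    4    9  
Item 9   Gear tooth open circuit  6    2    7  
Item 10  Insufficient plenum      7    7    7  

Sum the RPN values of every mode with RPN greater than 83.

RPN = Severity × Occurrence × Detection:
  Item 1: 2 × 4 × 10 = 80
  Item 2: 3 × 7 × 5 = 105
  Item 3: 10 × 8 × 9 = 720
  Item 4: 9 × 8 × 6 = 432
  Item 5: 10 × 6 × 6 = 360
  Item 6: 7 × 4 × 6 = 168
  Item 7: 5 × 4 × 8 = 160
  Item 8: 9 × 3 × 4 = 108
  Item 9: 7 × 6 × 2 = 84
  Item 10: 7 × 7 × 7 = 343
RPN > 83: Item 2 (105), Item 3 (720), Item 4 (432), Item 5 (360), Item 6 (168), Item 7 (160), Item 8 (108), Item 9 (84), Item 10 (343).
Sum: 105 + 720 + 432 + 360 + 168 + 160 + 108 + 84 + 343 = 2480.

2480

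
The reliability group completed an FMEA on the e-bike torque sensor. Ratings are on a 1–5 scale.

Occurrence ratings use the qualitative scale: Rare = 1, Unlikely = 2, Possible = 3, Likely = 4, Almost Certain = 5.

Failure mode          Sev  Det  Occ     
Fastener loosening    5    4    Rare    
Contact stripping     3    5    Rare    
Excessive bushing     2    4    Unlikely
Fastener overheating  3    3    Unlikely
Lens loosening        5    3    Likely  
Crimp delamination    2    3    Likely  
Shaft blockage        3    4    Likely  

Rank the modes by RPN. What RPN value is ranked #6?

RPN = Severity × Occurrence × Detection:
  Fastener loosening: 5 × 1 × 4 = 20
  Contact stripping: 3 × 1 × 5 = 15
  Excessive bushing: 2 × 2 × 4 = 16
  Fastener overheating: 3 × 2 × 3 = 18
  Lens loosening: 5 × 4 × 3 = 60
  Crimp delamination: 2 × 4 × 3 = 24
  Shaft blockage: 3 × 4 × 4 = 48
Sorted descending: 60, 48, 24, 20, 18, 16, 15.
The sixth-highest RPN is 16 (Excessive bushing).

16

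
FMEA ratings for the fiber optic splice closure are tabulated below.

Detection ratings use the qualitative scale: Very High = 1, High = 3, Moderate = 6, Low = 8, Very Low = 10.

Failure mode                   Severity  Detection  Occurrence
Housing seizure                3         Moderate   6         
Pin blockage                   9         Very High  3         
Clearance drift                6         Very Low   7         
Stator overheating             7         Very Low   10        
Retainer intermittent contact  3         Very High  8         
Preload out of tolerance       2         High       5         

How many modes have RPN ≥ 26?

5

RPN = Severity × Occurrence × Detection:
  Housing seizure: 3 × 6 × 6 = 108
  Pin blockage: 9 × 3 × 1 = 27
  Clearance drift: 6 × 7 × 10 = 420
  Stator overheating: 7 × 10 × 10 = 700
  Retainer intermittent contact: 3 × 8 × 1 = 24
  Preload out of tolerance: 2 × 5 × 3 = 30
Modes with RPN ≥ 26: Housing seizure (108), Pin blockage (27), Clearance drift (420), Stator overheating (700), Preload out of tolerance (30) → 5.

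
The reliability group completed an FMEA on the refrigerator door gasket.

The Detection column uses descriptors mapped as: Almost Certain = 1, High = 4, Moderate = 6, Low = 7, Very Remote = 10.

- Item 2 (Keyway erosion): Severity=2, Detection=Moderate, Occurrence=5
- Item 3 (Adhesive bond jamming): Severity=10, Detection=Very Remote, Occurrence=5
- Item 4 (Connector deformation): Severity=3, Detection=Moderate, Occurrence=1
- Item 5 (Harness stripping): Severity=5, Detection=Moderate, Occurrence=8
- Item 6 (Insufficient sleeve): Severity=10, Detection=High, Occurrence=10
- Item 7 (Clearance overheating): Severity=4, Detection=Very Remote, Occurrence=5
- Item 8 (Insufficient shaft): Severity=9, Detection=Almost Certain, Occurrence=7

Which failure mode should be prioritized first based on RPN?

RPN = Severity × Occurrence × Detection:
  Item 2: 2 × 5 × 6 = 60
  Item 3: 10 × 5 × 10 = 500
  Item 4: 3 × 1 × 6 = 18
  Item 5: 5 × 8 × 6 = 240
  Item 6: 10 × 10 × 4 = 400
  Item 7: 4 × 5 × 10 = 200
  Item 8: 9 × 7 × 1 = 63
Highest RPN is 500 → Item 3.

Item 3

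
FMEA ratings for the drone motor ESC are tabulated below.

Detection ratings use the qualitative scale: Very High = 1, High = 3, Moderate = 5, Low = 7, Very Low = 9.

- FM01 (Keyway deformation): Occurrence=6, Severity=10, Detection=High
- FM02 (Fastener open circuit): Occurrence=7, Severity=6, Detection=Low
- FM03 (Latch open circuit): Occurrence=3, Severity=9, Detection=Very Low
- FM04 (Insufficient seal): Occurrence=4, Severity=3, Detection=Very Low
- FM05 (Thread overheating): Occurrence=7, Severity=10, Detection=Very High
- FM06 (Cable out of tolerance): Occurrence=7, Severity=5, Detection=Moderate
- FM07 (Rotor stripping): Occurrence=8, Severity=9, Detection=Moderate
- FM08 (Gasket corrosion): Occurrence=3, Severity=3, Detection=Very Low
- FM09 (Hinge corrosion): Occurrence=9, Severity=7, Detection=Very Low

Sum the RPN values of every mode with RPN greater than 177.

1644

RPN = Severity × Occurrence × Detection:
  FM01: 10 × 6 × 3 = 180
  FM02: 6 × 7 × 7 = 294
  FM03: 9 × 3 × 9 = 243
  FM04: 3 × 4 × 9 = 108
  FM05: 10 × 7 × 1 = 70
  FM06: 5 × 7 × 5 = 175
  FM07: 9 × 8 × 5 = 360
  FM08: 3 × 3 × 9 = 81
  FM09: 7 × 9 × 9 = 567
RPN > 177: FM01 (180), FM02 (294), FM03 (243), FM07 (360), FM09 (567).
Sum: 180 + 294 + 243 + 360 + 567 = 1644.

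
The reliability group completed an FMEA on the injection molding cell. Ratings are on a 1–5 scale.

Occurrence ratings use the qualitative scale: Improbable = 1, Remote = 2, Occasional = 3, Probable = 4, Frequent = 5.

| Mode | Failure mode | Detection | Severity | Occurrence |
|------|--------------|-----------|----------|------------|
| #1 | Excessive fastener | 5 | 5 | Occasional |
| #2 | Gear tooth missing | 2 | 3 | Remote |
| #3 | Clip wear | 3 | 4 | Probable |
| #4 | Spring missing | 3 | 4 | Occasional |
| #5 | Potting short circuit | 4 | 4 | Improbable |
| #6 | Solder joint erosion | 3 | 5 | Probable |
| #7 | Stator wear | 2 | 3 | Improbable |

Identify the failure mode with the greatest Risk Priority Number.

RPN = Severity × Occurrence × Detection:
  #1: 5 × 3 × 5 = 75
  #2: 3 × 2 × 2 = 12
  #3: 4 × 4 × 3 = 48
  #4: 4 × 3 × 3 = 36
  #5: 4 × 1 × 4 = 16
  #6: 5 × 4 × 3 = 60
  #7: 3 × 1 × 2 = 6
Highest RPN is 75 → #1.

#1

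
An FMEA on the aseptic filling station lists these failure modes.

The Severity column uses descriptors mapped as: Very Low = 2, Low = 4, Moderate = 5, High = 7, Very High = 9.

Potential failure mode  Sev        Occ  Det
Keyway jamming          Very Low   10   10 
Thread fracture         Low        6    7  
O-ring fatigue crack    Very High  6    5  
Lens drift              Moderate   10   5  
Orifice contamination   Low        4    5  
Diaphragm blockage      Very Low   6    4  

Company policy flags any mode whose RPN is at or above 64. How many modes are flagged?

5

RPN = Severity × Occurrence × Detection:
  Keyway jamming: 2 × 10 × 10 = 200
  Thread fracture: 4 × 6 × 7 = 168
  O-ring fatigue crack: 9 × 6 × 5 = 270
  Lens drift: 5 × 10 × 5 = 250
  Orifice contamination: 4 × 4 × 5 = 80
  Diaphragm blockage: 2 × 6 × 4 = 48
Modes with RPN ≥ 64: Keyway jamming (200), Thread fracture (168), O-ring fatigue crack (270), Lens drift (250), Orifice contamination (80) → 5.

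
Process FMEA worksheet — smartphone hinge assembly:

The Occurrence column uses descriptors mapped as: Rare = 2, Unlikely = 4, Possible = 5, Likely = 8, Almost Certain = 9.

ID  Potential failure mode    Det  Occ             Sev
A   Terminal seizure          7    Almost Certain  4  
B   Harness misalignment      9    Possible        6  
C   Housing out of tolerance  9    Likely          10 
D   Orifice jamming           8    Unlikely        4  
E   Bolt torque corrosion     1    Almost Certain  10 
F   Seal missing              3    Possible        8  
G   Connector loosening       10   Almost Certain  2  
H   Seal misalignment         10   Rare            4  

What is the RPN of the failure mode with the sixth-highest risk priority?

120

RPN = Severity × Occurrence × Detection:
  A: 4 × 9 × 7 = 252
  B: 6 × 5 × 9 = 270
  C: 10 × 8 × 9 = 720
  D: 4 × 4 × 8 = 128
  E: 10 × 9 × 1 = 90
  F: 8 × 5 × 3 = 120
  G: 2 × 9 × 10 = 180
  H: 4 × 2 × 10 = 80
Sorted descending: 720, 270, 252, 180, 128, 120, 90, 80.
The sixth-highest RPN is 120 (F).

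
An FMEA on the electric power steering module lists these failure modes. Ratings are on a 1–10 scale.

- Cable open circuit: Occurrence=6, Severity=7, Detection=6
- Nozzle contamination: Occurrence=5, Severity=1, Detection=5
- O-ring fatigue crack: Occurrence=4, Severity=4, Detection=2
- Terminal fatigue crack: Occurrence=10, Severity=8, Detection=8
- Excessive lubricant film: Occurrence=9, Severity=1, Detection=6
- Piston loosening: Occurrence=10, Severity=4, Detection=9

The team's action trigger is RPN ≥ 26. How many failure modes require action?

5

RPN = Severity × Occurrence × Detection:
  Cable open circuit: 7 × 6 × 6 = 252
  Nozzle contamination: 1 × 5 × 5 = 25
  O-ring fatigue crack: 4 × 4 × 2 = 32
  Terminal fatigue crack: 8 × 10 × 8 = 640
  Excessive lubricant film: 1 × 9 × 6 = 54
  Piston loosening: 4 × 10 × 9 = 360
Modes with RPN ≥ 26: Cable open circuit (252), O-ring fatigue crack (32), Terminal fatigue crack (640), Excessive lubricant film (54), Piston loosening (360) → 5.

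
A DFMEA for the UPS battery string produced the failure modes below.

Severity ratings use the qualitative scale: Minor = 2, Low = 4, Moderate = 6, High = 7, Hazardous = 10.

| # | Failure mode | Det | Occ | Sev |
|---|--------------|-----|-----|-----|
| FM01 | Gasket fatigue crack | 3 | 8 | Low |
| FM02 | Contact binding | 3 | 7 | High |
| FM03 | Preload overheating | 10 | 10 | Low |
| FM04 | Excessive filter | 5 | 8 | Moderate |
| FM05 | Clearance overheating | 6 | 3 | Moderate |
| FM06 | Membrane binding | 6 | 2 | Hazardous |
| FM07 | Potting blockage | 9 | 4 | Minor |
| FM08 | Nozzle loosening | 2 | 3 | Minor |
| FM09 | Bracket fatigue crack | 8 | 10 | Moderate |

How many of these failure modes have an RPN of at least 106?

6

RPN = Severity × Occurrence × Detection:
  FM01: 4 × 8 × 3 = 96
  FM02: 7 × 7 × 3 = 147
  FM03: 4 × 10 × 10 = 400
  FM04: 6 × 8 × 5 = 240
  FM05: 6 × 3 × 6 = 108
  FM06: 10 × 2 × 6 = 120
  FM07: 2 × 4 × 9 = 72
  FM08: 2 × 3 × 2 = 12
  FM09: 6 × 10 × 8 = 480
Modes with RPN ≥ 106: FM02 (147), FM03 (400), FM04 (240), FM05 (108), FM06 (120), FM09 (480) → 6.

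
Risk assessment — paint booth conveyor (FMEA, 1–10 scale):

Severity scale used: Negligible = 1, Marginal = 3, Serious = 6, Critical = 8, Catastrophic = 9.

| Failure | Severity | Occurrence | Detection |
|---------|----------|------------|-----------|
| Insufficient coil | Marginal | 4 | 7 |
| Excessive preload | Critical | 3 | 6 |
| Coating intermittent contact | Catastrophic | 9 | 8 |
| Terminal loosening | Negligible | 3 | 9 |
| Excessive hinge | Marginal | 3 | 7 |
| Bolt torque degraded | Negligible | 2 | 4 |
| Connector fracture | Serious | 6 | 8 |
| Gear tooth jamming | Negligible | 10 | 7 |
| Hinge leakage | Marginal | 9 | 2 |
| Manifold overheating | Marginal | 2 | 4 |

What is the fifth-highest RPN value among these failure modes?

RPN = Severity × Occurrence × Detection:
  Insufficient coil: 3 × 4 × 7 = 84
  Excessive preload: 8 × 3 × 6 = 144
  Coating intermittent contact: 9 × 9 × 8 = 648
  Terminal loosening: 1 × 3 × 9 = 27
  Excessive hinge: 3 × 3 × 7 = 63
  Bolt torque degraded: 1 × 2 × 4 = 8
  Connector fracture: 6 × 6 × 8 = 288
  Gear tooth jamming: 1 × 10 × 7 = 70
  Hinge leakage: 3 × 9 × 2 = 54
  Manifold overheating: 3 × 2 × 4 = 24
Sorted descending: 648, 288, 144, 84, 70, 63, 54, 27, 24, 8.
The fifth-highest RPN is 70 (Gear tooth jamming).

70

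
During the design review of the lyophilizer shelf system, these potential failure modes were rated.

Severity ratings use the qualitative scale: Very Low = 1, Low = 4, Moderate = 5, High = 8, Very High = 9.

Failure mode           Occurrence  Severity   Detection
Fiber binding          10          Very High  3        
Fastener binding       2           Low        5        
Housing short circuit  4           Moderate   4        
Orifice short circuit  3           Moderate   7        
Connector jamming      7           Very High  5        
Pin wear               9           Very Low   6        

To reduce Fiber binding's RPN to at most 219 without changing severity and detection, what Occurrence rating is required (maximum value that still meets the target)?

8

Fiber binding: S=9, O=10, D=3 → current RPN = 270.
Fixed product = 27. Need 27 × O ≤ 219, so O ≤ 219/27 = 8.11.
Maximum integer Occurrence rating = 8 (gives RPN 216; O=9 would give 243 > 219).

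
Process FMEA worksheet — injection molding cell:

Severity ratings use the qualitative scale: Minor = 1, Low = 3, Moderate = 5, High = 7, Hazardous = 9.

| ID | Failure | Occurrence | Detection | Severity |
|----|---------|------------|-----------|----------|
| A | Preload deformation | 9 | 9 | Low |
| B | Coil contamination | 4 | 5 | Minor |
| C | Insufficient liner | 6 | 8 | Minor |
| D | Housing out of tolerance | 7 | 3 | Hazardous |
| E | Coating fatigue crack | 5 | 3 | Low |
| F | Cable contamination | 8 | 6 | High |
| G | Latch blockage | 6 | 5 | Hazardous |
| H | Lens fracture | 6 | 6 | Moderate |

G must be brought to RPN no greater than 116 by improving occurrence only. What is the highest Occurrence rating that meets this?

G: S=9, O=6, D=5 → current RPN = 270.
Fixed product = 45. Need 45 × O ≤ 116, so O ≤ 116/45 = 2.58.
Maximum integer Occurrence rating = 2 (gives RPN 90; O=3 would give 135 > 116).

2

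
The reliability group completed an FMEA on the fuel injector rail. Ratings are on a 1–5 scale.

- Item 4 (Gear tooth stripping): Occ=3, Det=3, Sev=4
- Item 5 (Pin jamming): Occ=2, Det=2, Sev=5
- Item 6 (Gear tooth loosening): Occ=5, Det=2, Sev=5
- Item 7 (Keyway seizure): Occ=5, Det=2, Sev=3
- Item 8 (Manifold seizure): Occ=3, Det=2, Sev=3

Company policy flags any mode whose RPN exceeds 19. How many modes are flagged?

4

RPN = Severity × Occurrence × Detection:
  Item 4: 4 × 3 × 3 = 36
  Item 5: 5 × 2 × 2 = 20
  Item 6: 5 × 5 × 2 = 50
  Item 7: 3 × 5 × 2 = 30
  Item 8: 3 × 3 × 2 = 18
Modes with RPN > 19: Item 4 (36), Item 5 (20), Item 6 (50), Item 7 (30) → 4.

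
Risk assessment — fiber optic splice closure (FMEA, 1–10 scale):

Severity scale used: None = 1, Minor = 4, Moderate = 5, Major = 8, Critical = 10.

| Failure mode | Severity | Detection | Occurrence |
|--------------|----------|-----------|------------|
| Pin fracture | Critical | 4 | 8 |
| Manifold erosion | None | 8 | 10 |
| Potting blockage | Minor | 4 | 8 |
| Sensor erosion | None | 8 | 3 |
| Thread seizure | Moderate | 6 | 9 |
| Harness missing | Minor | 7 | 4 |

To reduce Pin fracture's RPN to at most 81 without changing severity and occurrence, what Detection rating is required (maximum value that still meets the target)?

Pin fracture: S=10, O=8, D=4 → current RPN = 320.
Fixed product = 80. Need 80 × D ≤ 81, so D ≤ 81/80 = 1.01.
Maximum integer Detection rating = 1 (gives RPN 80; D=2 would give 160 > 81).

1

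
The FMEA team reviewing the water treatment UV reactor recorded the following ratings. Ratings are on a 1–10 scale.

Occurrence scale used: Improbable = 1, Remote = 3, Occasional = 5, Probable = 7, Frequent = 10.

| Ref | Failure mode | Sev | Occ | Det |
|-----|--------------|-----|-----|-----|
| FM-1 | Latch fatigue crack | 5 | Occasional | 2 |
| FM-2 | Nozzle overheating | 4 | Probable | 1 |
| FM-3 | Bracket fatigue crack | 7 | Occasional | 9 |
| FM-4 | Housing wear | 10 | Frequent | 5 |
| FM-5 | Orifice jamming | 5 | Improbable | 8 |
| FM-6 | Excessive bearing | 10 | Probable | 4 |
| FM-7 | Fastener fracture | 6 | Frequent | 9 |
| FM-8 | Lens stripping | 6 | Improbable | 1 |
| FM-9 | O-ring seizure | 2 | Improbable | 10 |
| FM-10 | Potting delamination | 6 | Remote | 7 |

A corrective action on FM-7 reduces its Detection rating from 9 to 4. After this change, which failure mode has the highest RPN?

RPN = Severity × Occurrence × Detection:
  FM-1: 5 × 5 × 2 = 50
  FM-2: 4 × 7 × 1 = 28
  FM-3: 7 × 5 × 9 = 315
  FM-4: 10 × 10 × 5 = 500
  FM-5: 5 × 1 × 8 = 40
  FM-6: 10 × 7 × 4 = 280
  FM-7: 6 × 10 × 9 = 540
  FM-8: 6 × 1 × 1 = 6
  FM-9: 2 × 1 × 10 = 20
  FM-10: 6 × 3 × 7 = 126
After action: FM-7 → 6 × 10 × 4 = 240.
Revised RPNs: FM-4=500, FM-3=315, FM-6=280, FM-7=240, FM-10=126, FM-1=50, FM-5=40, FM-2=28, FM-9=20, FM-8=6.
Highest is now FM-4 (500).

FM-4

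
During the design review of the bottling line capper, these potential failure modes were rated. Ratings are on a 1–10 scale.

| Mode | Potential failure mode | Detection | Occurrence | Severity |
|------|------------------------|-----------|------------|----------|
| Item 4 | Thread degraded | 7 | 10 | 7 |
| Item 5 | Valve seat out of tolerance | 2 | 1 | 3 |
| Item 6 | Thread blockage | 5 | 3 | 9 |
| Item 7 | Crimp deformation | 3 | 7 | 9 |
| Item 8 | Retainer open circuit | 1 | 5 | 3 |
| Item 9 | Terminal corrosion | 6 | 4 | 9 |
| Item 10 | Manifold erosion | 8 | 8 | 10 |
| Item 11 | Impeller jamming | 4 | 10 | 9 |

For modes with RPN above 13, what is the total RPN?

2045

RPN = Severity × Occurrence × Detection:
  Item 4: 7 × 10 × 7 = 490
  Item 5: 3 × 1 × 2 = 6
  Item 6: 9 × 3 × 5 = 135
  Item 7: 9 × 7 × 3 = 189
  Item 8: 3 × 5 × 1 = 15
  Item 9: 9 × 4 × 6 = 216
  Item 10: 10 × 8 × 8 = 640
  Item 11: 9 × 10 × 4 = 360
RPN > 13: Item 4 (490), Item 6 (135), Item 7 (189), Item 8 (15), Item 9 (216), Item 10 (640), Item 11 (360).
Sum: 490 + 135 + 189 + 15 + 216 + 640 + 360 = 2045.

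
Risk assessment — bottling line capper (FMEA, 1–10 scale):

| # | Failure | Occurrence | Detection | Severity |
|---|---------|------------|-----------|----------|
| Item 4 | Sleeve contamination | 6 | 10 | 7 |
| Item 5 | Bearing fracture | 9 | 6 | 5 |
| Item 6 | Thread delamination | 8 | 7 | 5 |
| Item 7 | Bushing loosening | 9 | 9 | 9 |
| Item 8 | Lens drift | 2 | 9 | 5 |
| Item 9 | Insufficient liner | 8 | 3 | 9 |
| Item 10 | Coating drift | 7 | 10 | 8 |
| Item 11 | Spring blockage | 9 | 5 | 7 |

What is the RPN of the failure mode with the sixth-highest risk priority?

270

RPN = Severity × Occurrence × Detection:
  Item 4: 7 × 6 × 10 = 420
  Item 5: 5 × 9 × 6 = 270
  Item 6: 5 × 8 × 7 = 280
  Item 7: 9 × 9 × 9 = 729
  Item 8: 5 × 2 × 9 = 90
  Item 9: 9 × 8 × 3 = 216
  Item 10: 8 × 7 × 10 = 560
  Item 11: 7 × 9 × 5 = 315
Sorted descending: 729, 560, 420, 315, 280, 270, 216, 90.
The sixth-highest RPN is 270 (Item 5).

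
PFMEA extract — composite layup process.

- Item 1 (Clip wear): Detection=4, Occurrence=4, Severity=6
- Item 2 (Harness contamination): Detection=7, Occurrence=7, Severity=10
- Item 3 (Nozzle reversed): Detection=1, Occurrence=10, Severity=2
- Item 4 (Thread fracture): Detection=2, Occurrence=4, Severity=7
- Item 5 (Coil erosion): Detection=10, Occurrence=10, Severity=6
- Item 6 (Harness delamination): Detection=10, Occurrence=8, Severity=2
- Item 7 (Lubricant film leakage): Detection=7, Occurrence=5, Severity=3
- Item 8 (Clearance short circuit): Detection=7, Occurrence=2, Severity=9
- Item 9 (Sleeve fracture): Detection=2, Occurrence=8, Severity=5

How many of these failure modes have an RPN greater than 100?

RPN = Severity × Occurrence × Detection:
  Item 1: 6 × 4 × 4 = 96
  Item 2: 10 × 7 × 7 = 490
  Item 3: 2 × 10 × 1 = 20
  Item 4: 7 × 4 × 2 = 56
  Item 5: 6 × 10 × 10 = 600
  Item 6: 2 × 8 × 10 = 160
  Item 7: 3 × 5 × 7 = 105
  Item 8: 9 × 2 × 7 = 126
  Item 9: 5 × 8 × 2 = 80
Modes with RPN > 100: Item 2 (490), Item 5 (600), Item 6 (160), Item 7 (105), Item 8 (126) → 5.

5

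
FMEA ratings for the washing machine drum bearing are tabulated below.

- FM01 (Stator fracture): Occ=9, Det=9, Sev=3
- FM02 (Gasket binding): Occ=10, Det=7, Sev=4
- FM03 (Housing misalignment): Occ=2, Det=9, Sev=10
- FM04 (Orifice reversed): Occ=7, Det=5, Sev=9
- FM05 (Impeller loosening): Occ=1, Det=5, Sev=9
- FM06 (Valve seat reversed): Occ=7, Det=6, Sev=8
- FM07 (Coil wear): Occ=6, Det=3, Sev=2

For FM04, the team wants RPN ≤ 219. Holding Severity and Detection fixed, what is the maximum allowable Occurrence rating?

FM04: S=9, O=7, D=5 → current RPN = 315.
Fixed product = 45. Need 45 × O ≤ 219, so O ≤ 219/45 = 4.87.
Maximum integer Occurrence rating = 4 (gives RPN 180; O=5 would give 225 > 219).

4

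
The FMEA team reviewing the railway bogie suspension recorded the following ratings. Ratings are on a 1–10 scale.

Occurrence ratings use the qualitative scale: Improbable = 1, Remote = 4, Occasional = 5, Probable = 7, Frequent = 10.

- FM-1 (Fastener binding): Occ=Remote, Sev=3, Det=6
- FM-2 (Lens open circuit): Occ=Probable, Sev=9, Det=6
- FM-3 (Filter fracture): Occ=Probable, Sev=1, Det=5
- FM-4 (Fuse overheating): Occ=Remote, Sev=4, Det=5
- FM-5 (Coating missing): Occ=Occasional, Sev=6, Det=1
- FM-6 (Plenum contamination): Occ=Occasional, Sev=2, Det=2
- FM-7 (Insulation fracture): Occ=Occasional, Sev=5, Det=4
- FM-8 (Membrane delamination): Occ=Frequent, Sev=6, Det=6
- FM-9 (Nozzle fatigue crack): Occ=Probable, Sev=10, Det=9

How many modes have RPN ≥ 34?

7

RPN = Severity × Occurrence × Detection:
  FM-1: 3 × 4 × 6 = 72
  FM-2: 9 × 7 × 6 = 378
  FM-3: 1 × 7 × 5 = 35
  FM-4: 4 × 4 × 5 = 80
  FM-5: 6 × 5 × 1 = 30
  FM-6: 2 × 5 × 2 = 20
  FM-7: 5 × 5 × 4 = 100
  FM-8: 6 × 10 × 6 = 360
  FM-9: 10 × 7 × 9 = 630
Modes with RPN ≥ 34: FM-1 (72), FM-2 (378), FM-3 (35), FM-4 (80), FM-7 (100), FM-8 (360), FM-9 (630) → 7.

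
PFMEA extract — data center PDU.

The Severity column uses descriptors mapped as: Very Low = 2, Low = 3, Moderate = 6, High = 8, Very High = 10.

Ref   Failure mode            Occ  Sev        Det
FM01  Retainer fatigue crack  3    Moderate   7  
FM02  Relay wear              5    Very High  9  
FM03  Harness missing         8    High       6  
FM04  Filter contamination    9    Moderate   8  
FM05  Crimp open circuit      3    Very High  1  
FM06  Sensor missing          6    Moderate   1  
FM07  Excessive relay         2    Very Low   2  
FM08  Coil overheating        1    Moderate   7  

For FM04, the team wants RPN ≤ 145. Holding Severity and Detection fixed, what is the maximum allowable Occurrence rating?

3

FM04: S=6, O=9, D=8 → current RPN = 432.
Fixed product = 48. Need 48 × O ≤ 145, so O ≤ 145/48 = 3.02.
Maximum integer Occurrence rating = 3 (gives RPN 144; O=4 would give 192 > 145).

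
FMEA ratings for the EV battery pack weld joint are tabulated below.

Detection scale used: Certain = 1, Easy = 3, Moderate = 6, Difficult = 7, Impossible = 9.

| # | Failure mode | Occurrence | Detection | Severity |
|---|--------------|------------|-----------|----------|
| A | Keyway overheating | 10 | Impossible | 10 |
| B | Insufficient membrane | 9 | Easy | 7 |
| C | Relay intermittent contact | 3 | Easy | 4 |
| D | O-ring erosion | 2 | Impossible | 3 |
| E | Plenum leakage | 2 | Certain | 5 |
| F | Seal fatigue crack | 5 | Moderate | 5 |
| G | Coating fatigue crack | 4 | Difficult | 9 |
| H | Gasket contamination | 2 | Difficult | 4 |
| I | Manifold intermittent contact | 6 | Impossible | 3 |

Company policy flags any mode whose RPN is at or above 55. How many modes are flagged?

6

RPN = Severity × Occurrence × Detection:
  A: 10 × 10 × 9 = 900
  B: 7 × 9 × 3 = 189
  C: 4 × 3 × 3 = 36
  D: 3 × 2 × 9 = 54
  E: 5 × 2 × 1 = 10
  F: 5 × 5 × 6 = 150
  G: 9 × 4 × 7 = 252
  H: 4 × 2 × 7 = 56
  I: 3 × 6 × 9 = 162
Modes with RPN ≥ 55: A (900), B (189), F (150), G (252), H (56), I (162) → 6.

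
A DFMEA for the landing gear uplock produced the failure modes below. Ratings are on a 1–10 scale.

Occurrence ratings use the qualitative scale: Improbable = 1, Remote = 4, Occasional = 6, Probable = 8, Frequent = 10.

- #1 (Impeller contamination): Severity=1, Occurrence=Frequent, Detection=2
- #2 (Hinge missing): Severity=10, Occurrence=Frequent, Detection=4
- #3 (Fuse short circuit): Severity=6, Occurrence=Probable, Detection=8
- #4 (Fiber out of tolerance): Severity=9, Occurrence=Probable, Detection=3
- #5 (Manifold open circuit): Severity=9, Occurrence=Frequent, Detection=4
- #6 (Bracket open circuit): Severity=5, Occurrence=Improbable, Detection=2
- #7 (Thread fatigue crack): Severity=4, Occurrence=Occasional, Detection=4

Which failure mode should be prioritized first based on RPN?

RPN = Severity × Occurrence × Detection:
  #1: 1 × 10 × 2 = 20
  #2: 10 × 10 × 4 = 400
  #3: 6 × 8 × 8 = 384
  #4: 9 × 8 × 3 = 216
  #5: 9 × 10 × 4 = 360
  #6: 5 × 1 × 2 = 10
  #7: 4 × 6 × 4 = 96
Highest RPN is 400 → #2.

#2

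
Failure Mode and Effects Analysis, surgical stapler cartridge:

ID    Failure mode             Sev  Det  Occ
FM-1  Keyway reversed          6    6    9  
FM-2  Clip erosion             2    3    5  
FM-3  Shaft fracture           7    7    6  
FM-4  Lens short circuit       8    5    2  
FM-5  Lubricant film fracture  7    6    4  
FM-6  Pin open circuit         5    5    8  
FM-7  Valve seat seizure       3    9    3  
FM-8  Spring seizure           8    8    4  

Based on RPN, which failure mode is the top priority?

RPN = Severity × Occurrence × Detection:
  FM-1: 6 × 9 × 6 = 324
  FM-2: 2 × 5 × 3 = 30
  FM-3: 7 × 6 × 7 = 294
  FM-4: 8 × 2 × 5 = 80
  FM-5: 7 × 4 × 6 = 168
  FM-6: 5 × 8 × 5 = 200
  FM-7: 3 × 3 × 9 = 81
  FM-8: 8 × 4 × 8 = 256
Highest RPN is 324 → FM-1.

FM-1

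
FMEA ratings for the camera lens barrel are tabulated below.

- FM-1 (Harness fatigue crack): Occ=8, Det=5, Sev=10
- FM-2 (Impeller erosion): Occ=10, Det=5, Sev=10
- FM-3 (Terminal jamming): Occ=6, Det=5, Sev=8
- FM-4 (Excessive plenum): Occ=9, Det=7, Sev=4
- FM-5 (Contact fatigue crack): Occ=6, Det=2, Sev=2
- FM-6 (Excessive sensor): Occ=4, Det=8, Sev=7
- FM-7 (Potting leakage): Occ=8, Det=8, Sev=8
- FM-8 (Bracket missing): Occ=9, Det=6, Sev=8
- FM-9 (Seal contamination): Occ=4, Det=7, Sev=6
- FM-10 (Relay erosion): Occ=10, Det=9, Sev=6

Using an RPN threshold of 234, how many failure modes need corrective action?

7

RPN = Severity × Occurrence × Detection:
  FM-1: 10 × 8 × 5 = 400
  FM-2: 10 × 10 × 5 = 500
  FM-3: 8 × 6 × 5 = 240
  FM-4: 4 × 9 × 7 = 252
  FM-5: 2 × 6 × 2 = 24
  FM-6: 7 × 4 × 8 = 224
  FM-7: 8 × 8 × 8 = 512
  FM-8: 8 × 9 × 6 = 432
  FM-9: 6 × 4 × 7 = 168
  FM-10: 6 × 10 × 9 = 540
Modes with RPN ≥ 234: FM-1 (400), FM-2 (500), FM-3 (240), FM-4 (252), FM-7 (512), FM-8 (432), FM-10 (540) → 7.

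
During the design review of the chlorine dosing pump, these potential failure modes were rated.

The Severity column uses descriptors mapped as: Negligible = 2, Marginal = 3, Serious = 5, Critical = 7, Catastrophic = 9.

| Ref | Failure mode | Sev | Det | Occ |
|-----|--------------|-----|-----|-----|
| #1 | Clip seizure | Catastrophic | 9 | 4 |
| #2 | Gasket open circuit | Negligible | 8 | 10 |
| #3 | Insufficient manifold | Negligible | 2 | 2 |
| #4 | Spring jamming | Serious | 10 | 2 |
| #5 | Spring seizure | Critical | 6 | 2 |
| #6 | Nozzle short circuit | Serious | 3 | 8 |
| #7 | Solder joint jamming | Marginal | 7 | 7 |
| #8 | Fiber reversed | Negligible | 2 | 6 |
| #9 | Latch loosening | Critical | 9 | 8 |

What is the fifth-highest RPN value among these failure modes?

120

RPN = Severity × Occurrence × Detection:
  #1: 9 × 4 × 9 = 324
  #2: 2 × 10 × 8 = 160
  #3: 2 × 2 × 2 = 8
  #4: 5 × 2 × 10 = 100
  #5: 7 × 2 × 6 = 84
  #6: 5 × 8 × 3 = 120
  #7: 3 × 7 × 7 = 147
  #8: 2 × 6 × 2 = 24
  #9: 7 × 8 × 9 = 504
Sorted descending: 504, 324, 160, 147, 120, 100, 84, 24, 8.
The fifth-highest RPN is 120 (#6).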